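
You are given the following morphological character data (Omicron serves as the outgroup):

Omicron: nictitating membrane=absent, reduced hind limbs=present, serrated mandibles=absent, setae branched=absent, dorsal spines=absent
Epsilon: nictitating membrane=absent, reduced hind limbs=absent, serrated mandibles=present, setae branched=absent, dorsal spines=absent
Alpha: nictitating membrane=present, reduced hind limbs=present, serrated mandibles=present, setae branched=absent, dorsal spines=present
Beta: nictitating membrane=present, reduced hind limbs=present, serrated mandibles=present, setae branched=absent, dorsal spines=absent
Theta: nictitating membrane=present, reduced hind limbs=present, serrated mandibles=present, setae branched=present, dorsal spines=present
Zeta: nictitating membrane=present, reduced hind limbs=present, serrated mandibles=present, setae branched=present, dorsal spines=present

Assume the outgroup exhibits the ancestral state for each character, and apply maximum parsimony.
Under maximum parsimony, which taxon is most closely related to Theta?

Zeta

Character polarity is set by the outgroup: the derived state is whichever differs from the outgroup's state, so for reduced hind limbs the derived state is 'absent', and for the remaining characters it is 'present'.
nictitating membrane: derived state 'present' in Alpha, Beta, Theta, and Zeta only — synapomorphy for {Alpha, Beta, Theta, Zeta}.
reduced hind limbs: derived state 'absent' in Epsilon only — an autapomorphy, so it tells us nothing about relationships among taxa.
All ingroup taxa share the derived state 'present' for serrated mandibles; it defines the ingroup but does not resolve relationships within it.
setae branched: derived state 'present' in Theta and Zeta only — synapomorphy for {Theta, Zeta}.
dorsal spines: derived state 'present' in Alpha, Theta, and Zeta only — synapomorphy for {Alpha, Theta, Zeta}.
Most parsimonious ingroup topology: (Epsilon,((Alpha,(Theta,Zeta)),Beta)).
Theta and Zeta form a cherry on this tree, so they are sister taxa.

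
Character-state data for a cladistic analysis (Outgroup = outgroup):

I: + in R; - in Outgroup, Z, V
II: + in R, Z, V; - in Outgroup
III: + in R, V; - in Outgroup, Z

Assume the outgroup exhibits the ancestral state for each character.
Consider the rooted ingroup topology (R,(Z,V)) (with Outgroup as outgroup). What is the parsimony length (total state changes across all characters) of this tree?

4

Map each character onto (R,(Z,V)) (rooted by Outgroup) and count the minimum state changes it requires (Fitch parsimony):
I: 1; II: 1; III: 2.
Total tree length = 4.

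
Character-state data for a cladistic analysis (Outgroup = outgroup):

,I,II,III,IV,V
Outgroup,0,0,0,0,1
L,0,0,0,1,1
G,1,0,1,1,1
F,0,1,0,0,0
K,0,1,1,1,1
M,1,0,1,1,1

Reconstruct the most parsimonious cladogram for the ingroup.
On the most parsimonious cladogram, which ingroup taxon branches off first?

F

Character polarity is set by the outgroup: the derived state is whichever differs from the outgroup's state, so for V the derived state is '0', and for the remaining characters it is '1'.
I (derived state '1') is shared by G and M — a synapomorphy uniting that clade.
II (state '1') occurs in F and K but conflicts with the nesting implied by the other characters — most parsimoniously interpreted as homoplasy.
III (derived state '1') is shared by G, K, and M — a synapomorphy uniting that clade.
IV (derived state '1') is shared by G, K, L, and M — a synapomorphy uniting that clade.
V: derived state '0' in F only — an autapomorphy, so it tells us nothing about relationships among taxa.
Most parsimonious ingroup topology: ((L,((G,M),K)),F).
F is sister to the clade containing all other ingroup taxa, so it is the earliest-diverging (most basal) ingroup lineage.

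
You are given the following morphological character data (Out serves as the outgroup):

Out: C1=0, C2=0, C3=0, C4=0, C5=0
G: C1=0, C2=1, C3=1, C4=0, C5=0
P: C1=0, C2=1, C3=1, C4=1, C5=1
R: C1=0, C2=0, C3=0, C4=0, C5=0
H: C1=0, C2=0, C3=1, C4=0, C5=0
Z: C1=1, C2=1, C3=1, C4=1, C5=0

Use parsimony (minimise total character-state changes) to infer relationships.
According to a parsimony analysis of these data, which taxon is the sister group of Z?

The outgroup has state '0' for every character, so '1' is the derived state throughout.
C1: derived state '1' in Z only — an autapomorphy, so it tells us nothing about relationships among taxa.
Only G, P, and Z show the derived state '1' for C2, supporting them as a clade.
C3: derived state '1' in G, H, P, and Z only — synapomorphy for {G, H, P, Z}.
C4 (derived state '1') is shared by P and Z — a synapomorphy uniting that clade.
C5 (derived state '1') is unique to P (autapomorphy; uninformative for grouping).
Most parsimonious ingroup topology: ((((P,Z),G),H),R).
Z and P form a cherry on this tree, so they are sister taxa.

P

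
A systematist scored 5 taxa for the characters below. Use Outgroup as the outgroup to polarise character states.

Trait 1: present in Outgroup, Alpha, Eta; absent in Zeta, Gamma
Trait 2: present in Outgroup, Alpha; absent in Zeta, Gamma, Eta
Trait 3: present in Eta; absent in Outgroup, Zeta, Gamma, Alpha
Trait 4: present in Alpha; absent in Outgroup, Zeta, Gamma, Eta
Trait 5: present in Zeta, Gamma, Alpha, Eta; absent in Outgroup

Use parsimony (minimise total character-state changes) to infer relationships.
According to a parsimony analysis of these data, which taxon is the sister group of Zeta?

Character polarity is set by the outgroup: the derived state is whichever differs from the outgroup's state, so for Trait 1, Trait 2 the derived state is 'absent', and for the remaining characters it is 'present'.
Trait 1: derived state 'absent' in Gamma and Zeta only — synapomorphy for {Gamma, Zeta}.
Only Eta, Gamma, and Zeta show the derived state 'absent' for Trait 2, supporting them as a clade.
Trait 3: derived state 'present' in Eta only — an autapomorphy, so it tells us nothing about relationships among taxa.
Trait 4 (derived state 'present') is unique to Alpha (autapomorphy; uninformative for grouping).
Trait 5 (derived state 'present') is shared by all ingroup taxa — unites the whole ingroup.
Most parsimonious ingroup topology: (((Zeta,Gamma),Eta),Alpha).
Zeta and Gamma form a cherry on this tree, so they are sister taxa.

Gamma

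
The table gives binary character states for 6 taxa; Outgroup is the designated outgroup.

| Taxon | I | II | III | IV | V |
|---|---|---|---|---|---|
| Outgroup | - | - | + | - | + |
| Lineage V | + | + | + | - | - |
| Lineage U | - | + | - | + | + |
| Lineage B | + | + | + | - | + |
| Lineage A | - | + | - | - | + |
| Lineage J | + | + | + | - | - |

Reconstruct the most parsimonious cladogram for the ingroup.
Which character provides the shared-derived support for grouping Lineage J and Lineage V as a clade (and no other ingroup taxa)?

Character polarity is set by the outgroup: the derived state is whichever differs from the outgroup's state, so for III, V the derived state is '-', and for the remaining characters it is '+'.
I (derived state '+') is shared by Lineage B, Lineage J, and Lineage V — a synapomorphy uniting that clade.
All ingroup taxa share the derived state '+' for II; it defines the ingroup but does not resolve relationships within it.
Only Lineage A and Lineage U show the derived state '-' for III, supporting them as a clade.
IV (derived state '+') is unique to Lineage U (autapomorphy; uninformative for grouping).
Only Lineage J and Lineage V show the derived state '-' for V, supporting them as a clade.
Most parsimonious ingroup topology: (((Lineage V,Lineage J),Lineage B),(Lineage U,Lineage A)).
The clade {Lineage J, Lineage V} is supported by V: its derived state '-' occurs in exactly those taxa and in no other taxon (including the outgroup).

V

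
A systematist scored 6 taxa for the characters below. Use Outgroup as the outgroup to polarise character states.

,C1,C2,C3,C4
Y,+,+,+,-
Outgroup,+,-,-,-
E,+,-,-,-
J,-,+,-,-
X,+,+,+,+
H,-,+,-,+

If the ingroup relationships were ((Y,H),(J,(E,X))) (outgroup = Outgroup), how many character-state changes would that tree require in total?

8

Map each character onto ((Y,H),(J,(E,X))) (rooted by Outgroup) and count the minimum state changes it requires (Fitch parsimony):
C1: 2; C2: 2; C3: 2; C4: 2.
Total tree length = 8.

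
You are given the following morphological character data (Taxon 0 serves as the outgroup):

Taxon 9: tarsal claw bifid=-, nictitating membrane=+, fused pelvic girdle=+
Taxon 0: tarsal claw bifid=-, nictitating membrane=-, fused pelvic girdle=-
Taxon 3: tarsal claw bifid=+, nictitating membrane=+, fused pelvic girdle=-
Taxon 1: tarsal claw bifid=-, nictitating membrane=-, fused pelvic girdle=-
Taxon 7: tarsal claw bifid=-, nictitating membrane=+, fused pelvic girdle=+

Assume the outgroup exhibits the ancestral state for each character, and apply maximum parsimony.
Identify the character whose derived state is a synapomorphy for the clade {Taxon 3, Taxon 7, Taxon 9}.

nictitating membrane

The outgroup has state '-' for every character, so '+' is the derived state throughout.
tarsal claw bifid: derived state '+' in Taxon 3 only — an autapomorphy, so it tells us nothing about relationships among taxa.
nictitating membrane: derived state '+' in Taxon 3, Taxon 7, and Taxon 9 only — synapomorphy for {Taxon 3, Taxon 7, Taxon 9}.
fused pelvic girdle: derived state '+' in Taxon 7 and Taxon 9 only — synapomorphy for {Taxon 7, Taxon 9}.
Most parsimonious ingroup topology: (((Taxon 7,Taxon 9),Taxon 3),Taxon 1).
The clade {Taxon 3, Taxon 7, Taxon 9} is supported by nictitating membrane: its derived state '+' occurs in exactly those taxa and in no other taxon (including the outgroup).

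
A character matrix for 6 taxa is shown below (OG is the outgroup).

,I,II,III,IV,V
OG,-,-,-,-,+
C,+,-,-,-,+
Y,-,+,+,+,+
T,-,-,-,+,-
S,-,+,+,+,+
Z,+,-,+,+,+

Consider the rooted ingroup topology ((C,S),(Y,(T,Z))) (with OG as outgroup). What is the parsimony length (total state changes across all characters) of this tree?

10

Map each character onto ((C,S),(Y,(T,Z))) (rooted by OG) and count the minimum state changes it requires (Fitch parsimony):
I: 2; II: 2; III: 3; IV: 2; V: 1.
Total tree length = 10.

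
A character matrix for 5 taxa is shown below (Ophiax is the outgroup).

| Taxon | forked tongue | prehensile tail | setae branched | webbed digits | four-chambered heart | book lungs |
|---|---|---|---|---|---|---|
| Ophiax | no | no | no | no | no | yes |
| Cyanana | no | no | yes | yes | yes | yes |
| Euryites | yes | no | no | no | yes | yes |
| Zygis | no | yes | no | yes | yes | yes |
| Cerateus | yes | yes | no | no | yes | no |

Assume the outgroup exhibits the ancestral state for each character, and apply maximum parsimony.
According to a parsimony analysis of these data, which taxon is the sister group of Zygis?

Cyanana

Character polarity is set by the outgroup: the derived state is whichever differs from the outgroup's state, so for book lungs the derived state is 'no', and for the remaining characters it is 'yes'.
forked tongue: derived state 'yes' in Cerateus and Euryites only — synapomorphy for {Cerateus, Euryites}.
prehensile tail groups Cerateus and Zygis, which is incompatible with the clades supported by the remaining characters; treating it as convergent (homoplasy) costs fewer steps than any alternative tree.
setae branched: derived state 'yes' in Cyanana only — an autapomorphy, so it tells us nothing about relationships among taxa.
Only Cyanana and Zygis show the derived state 'yes' for webbed digits, supporting them as a clade.
All ingroup taxa share the derived state 'yes' for four-chambered heart; it defines the ingroup but does not resolve relationships within it.
book lungs (derived state 'no') is unique to Cerateus (autapomorphy; uninformative for grouping).
Most parsimonious ingroup topology: ((Cyanana,Zygis),(Euryites,Cerateus)).
Zygis and Cyanana form a cherry on this tree, so they are sister taxa.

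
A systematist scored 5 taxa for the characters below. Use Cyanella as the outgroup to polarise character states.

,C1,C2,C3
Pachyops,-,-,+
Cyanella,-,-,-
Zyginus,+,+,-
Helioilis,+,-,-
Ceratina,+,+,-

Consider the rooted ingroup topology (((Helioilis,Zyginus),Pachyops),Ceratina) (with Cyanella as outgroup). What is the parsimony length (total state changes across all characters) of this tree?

5

Map each character onto (((Helioilis,Zyginus),Pachyops),Ceratina) (rooted by Cyanella) and count the minimum state changes it requires (Fitch parsimony):
C1: 2; C2: 2; C3: 1.
Total tree length = 5.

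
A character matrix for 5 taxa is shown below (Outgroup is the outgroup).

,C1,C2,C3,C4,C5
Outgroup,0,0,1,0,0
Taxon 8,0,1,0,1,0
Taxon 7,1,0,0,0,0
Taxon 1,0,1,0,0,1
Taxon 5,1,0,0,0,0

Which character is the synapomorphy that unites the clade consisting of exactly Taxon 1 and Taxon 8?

C2

Character polarity is set by the outgroup: the derived state is whichever differs from the outgroup's state, so for C3 the derived state is '0', and for the remaining characters it is '1'.
C1: derived state '1' in Taxon 5 and Taxon 7 only — synapomorphy for {Taxon 5, Taxon 7}.
Only Taxon 1 and Taxon 8 show the derived state '1' for C2, supporting them as a clade.
All ingroup taxa share the derived state '0' for C3; it defines the ingroup but does not resolve relationships within it.
C4: derived state '1' in Taxon 8 only — an autapomorphy, so it tells us nothing about relationships among taxa.
C5: derived state '1' in Taxon 1 only — an autapomorphy, so it tells us nothing about relationships among taxa.
Most parsimonious ingroup topology: ((Taxon 8,Taxon 1),(Taxon 7,Taxon 5)).
The clade {Taxon 1, Taxon 8} is supported by C2: its derived state '1' occurs in exactly those taxa and in no other taxon (including the outgroup).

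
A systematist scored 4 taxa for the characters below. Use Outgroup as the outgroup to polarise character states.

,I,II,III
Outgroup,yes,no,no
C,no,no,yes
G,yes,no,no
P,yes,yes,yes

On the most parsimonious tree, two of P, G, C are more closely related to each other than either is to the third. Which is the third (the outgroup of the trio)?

Character polarity is set by the outgroup: the derived state is whichever differs from the outgroup's state, so for I the derived state is 'no', and for the remaining characters it is 'yes'.
I: derived state 'no' in C only — an autapomorphy, so it tells us nothing about relationships among taxa.
II (derived state 'yes') is unique to P (autapomorphy; uninformative for grouping).
III: derived state 'yes' in C and P only — synapomorphy for {C, P}.
Most parsimonious ingroup topology: ((C,P),G).
P and C share a more recent common ancestor with each other than either does with G, so G is the least closely related of the three.

G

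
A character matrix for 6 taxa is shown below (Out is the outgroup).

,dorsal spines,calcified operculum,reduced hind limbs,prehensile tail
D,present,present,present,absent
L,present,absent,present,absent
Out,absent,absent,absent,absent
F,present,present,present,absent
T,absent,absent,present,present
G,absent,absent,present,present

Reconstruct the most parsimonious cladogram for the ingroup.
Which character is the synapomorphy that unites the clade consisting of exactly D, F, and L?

dorsal spines

The outgroup has state 'absent' for every character, so 'present' is the derived state throughout.
Only D, F, and L show the derived state 'present' for dorsal spines, supporting them as a clade.
calcified operculum: derived state 'present' in D and F only — synapomorphy for {D, F}.
All ingroup taxa share the derived state 'present' for reduced hind limbs; it defines the ingroup but does not resolve relationships within it.
prehensile tail (derived state 'present') is shared by G and T — a synapomorphy uniting that clade.
Most parsimonious ingroup topology: (((D,F),L),(T,G)).
The clade {D, F, L} is supported by dorsal spines: its derived state 'present' occurs in exactly those taxa and in no other taxon (including the outgroup).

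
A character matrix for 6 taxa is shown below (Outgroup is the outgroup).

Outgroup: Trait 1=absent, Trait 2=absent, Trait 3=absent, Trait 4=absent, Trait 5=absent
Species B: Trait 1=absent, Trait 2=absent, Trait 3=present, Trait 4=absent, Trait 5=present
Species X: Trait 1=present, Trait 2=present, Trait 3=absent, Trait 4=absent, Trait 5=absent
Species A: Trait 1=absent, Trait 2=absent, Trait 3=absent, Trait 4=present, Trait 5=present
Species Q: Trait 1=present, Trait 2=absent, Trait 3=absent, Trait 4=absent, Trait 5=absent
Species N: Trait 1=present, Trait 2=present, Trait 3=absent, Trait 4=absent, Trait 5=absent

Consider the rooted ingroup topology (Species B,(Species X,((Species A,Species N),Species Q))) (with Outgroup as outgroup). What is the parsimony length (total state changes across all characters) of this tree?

Map each character onto (Species B,(Species X,((Species A,Species N),Species Q))) (rooted by Outgroup) and count the minimum state changes it requires (Fitch parsimony):
Trait 1: 2; Trait 2: 2; Trait 3: 1; Trait 4: 1; Trait 5: 2.
Total tree length = 8.

8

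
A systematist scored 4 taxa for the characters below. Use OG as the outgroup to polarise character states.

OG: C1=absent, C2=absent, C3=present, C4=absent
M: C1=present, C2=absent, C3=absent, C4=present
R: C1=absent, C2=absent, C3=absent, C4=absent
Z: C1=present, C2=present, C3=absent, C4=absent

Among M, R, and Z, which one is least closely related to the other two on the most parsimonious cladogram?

R

Character polarity is set by the outgroup: the derived state is whichever differs from the outgroup's state, so for C3 the derived state is 'absent', and for the remaining characters it is 'present'.
C1 (derived state 'present') is shared by M and Z — a synapomorphy uniting that clade.
C2 (derived state 'present') is unique to Z (autapomorphy; uninformative for grouping).
All ingroup taxa share the derived state 'absent' for C3; it defines the ingroup but does not resolve relationships within it.
C4 (derived state 'present') is unique to M (autapomorphy; uninformative for grouping).
Most parsimonious ingroup topology: ((M,Z),R).
Z and M share a more recent common ancestor with each other than either does with R, so R is the least closely related of the three.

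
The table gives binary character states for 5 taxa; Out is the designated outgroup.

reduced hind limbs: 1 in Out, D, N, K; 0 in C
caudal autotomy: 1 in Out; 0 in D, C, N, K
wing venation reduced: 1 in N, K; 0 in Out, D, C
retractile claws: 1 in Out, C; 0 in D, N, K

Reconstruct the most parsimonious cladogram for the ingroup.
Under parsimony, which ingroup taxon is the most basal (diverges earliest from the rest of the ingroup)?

C

Character polarity is set by the outgroup: the derived state is whichever differs from the outgroup's state, so for reduced hind limbs, caudal autotomy, retractile claws the derived state is '0', and for the remaining characters it is '1'.
reduced hind limbs (derived state '0') is unique to C (autapomorphy; uninformative for grouping).
caudal autotomy (derived state '0') is shared by all ingroup taxa — unites the whole ingroup.
Only K and N show the derived state '1' for wing venation reduced, supporting them as a clade.
Only D, K, and N show the derived state '0' for retractile claws, supporting them as a clade.
Most parsimonious ingroup topology: ((D,(N,K)),C).
C is sister to the clade containing all other ingroup taxa, so it is the earliest-diverging (most basal) ingroup lineage.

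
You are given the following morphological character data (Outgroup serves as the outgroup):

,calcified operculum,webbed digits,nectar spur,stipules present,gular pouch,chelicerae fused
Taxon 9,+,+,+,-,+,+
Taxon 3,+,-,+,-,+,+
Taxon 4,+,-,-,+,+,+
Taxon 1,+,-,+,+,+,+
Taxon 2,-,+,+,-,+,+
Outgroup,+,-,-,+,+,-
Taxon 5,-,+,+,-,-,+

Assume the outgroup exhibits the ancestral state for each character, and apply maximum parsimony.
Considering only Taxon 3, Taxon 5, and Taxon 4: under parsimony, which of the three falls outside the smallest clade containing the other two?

Character polarity is set by the outgroup: the derived state is whichever differs from the outgroup's state, so for calcified operculum, stipules present, gular pouch the derived state is '-', and for the remaining characters it is '+'.
calcified operculum: derived state '-' in Taxon 2 and Taxon 5 only — synapomorphy for {Taxon 2, Taxon 5}.
webbed digits (derived state '+') is shared by Taxon 2, Taxon 5, and Taxon 9 — a synapomorphy uniting that clade.
nectar spur (derived state '+') is shared by Taxon 1, Taxon 2, Taxon 3, Taxon 5, and Taxon 9 — a synapomorphy uniting that clade.
stipules present: derived state '-' in Taxon 2, Taxon 3, Taxon 5, and Taxon 9 only — synapomorphy for {Taxon 2, Taxon 3, Taxon 5, Taxon 9}.
gular pouch: derived state '-' in Taxon 5 only — an autapomorphy, so it tells us nothing about relationships among taxa.
chelicerae fused (derived state '+') is shared by all ingroup taxa — unites the whole ingroup.
Most parsimonious ingroup topology: ((Taxon 1,(((Taxon 5,Taxon 2),Taxon 9),Taxon 3)),Taxon 4).
Taxon 5 and Taxon 3 share a more recent common ancestor with each other than either does with Taxon 4, so Taxon 4 is the least closely related of the three.

Taxon 4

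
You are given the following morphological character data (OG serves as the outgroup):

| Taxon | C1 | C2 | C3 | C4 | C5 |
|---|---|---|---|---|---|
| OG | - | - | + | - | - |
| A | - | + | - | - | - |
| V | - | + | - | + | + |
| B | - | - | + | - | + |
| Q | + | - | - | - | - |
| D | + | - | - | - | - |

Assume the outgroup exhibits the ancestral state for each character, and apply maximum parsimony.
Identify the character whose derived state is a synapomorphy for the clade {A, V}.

Character polarity is set by the outgroup: the derived state is whichever differs from the outgroup's state, so for C3 the derived state is '-', and for the remaining characters it is '+'.
Only D and Q show the derived state '+' for C1, supporting them as a clade.
C2 (derived state '+') is shared by A and V — a synapomorphy uniting that clade.
C3 (derived state '-') is shared by A, D, Q, and V — a synapomorphy uniting that clade.
C4 (derived state '+') is unique to V (autapomorphy; uninformative for grouping).
C5 (state '+') occurs in B and V but conflicts with the nesting implied by the other characters — most parsimoniously interpreted as homoplasy.
Most parsimonious ingroup topology: (((A,V),(Q,D)),B).
The clade {A, V} is supported by C2: its derived state '+' occurs in exactly those taxa and in no other taxon (including the outgroup).

C2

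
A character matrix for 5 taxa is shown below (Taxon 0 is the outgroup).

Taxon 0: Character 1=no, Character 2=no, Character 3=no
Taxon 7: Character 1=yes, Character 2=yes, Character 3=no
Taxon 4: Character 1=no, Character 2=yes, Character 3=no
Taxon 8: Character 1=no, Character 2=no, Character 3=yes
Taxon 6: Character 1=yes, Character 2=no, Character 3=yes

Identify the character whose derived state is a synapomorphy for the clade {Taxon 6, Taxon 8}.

Character 3

The outgroup has state 'no' for every character, so 'yes' is the derived state throughout.
Character 1 (state 'yes') occurs in Taxon 6 and Taxon 7 but conflicts with the nesting implied by the other characters — most parsimoniously interpreted as homoplasy.
Character 2 (derived state 'yes') is shared by Taxon 4 and Taxon 7 — a synapomorphy uniting that clade.
Character 3 (derived state 'yes') is shared by Taxon 6 and Taxon 8 — a synapomorphy uniting that clade.
Most parsimonious ingroup topology: ((Taxon 7,Taxon 4),(Taxon 8,Taxon 6)).
The clade {Taxon 6, Taxon 8} is supported by Character 3: its derived state 'yes' occurs in exactly those taxa and in no other taxon (including the outgroup).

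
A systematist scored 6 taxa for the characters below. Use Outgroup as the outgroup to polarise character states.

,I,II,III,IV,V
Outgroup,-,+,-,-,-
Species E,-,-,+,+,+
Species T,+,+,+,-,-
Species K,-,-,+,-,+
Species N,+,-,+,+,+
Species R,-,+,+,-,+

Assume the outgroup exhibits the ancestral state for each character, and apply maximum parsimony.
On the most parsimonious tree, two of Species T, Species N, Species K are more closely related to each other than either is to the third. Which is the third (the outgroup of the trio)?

Character polarity is set by the outgroup: the derived state is whichever differs from the outgroup's state, so for II the derived state is '-', and for the remaining characters it is '+'.
I groups Species N and Species T, which is incompatible with the clades supported by the remaining characters; treating it as convergent (homoplasy) costs fewer steps than any alternative tree.
II (derived state '-') is shared by Species E, Species K, and Species N — a synapomorphy uniting that clade.
III (derived state '+') is shared by all ingroup taxa — unites the whole ingroup.
IV (derived state '+') is shared by Species E and Species N — a synapomorphy uniting that clade.
Only Species E, Species K, Species N, and Species R show the derived state '+' for V, supporting them as a clade.
Most parsimonious ingroup topology: ((((Species E,Species N),Species K),Species R),Species T).
Species K and Species N share a more recent common ancestor with each other than either does with Species T, so Species T is the least closely related of the three.

Species T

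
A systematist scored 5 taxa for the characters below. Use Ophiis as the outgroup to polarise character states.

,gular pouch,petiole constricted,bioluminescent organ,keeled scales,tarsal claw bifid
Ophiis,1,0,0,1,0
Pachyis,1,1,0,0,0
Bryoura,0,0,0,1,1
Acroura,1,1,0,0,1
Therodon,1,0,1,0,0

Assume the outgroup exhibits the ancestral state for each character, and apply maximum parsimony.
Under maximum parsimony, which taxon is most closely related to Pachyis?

Acroura

Character polarity is set by the outgroup: the derived state is whichever differs from the outgroup's state, so for gular pouch, keeled scales the derived state is '0', and for the remaining characters it is '1'.
gular pouch: derived state '0' in Bryoura only — an autapomorphy, so it tells us nothing about relationships among taxa.
Only Acroura and Pachyis show the derived state '1' for petiole constricted, supporting them as a clade.
bioluminescent organ: derived state '1' in Therodon only — an autapomorphy, so it tells us nothing about relationships among taxa.
keeled scales: derived state '0' in Acroura, Pachyis, and Therodon only — synapomorphy for {Acroura, Pachyis, Therodon}.
tarsal claw bifid (state '1') occurs in Acroura and Bryoura but conflicts with the nesting implied by the other characters — most parsimoniously interpreted as homoplasy.
Most parsimonious ingroup topology: (((Pachyis,Acroura),Therodon),Bryoura).
Pachyis and Acroura form a cherry on this tree, so they are sister taxa.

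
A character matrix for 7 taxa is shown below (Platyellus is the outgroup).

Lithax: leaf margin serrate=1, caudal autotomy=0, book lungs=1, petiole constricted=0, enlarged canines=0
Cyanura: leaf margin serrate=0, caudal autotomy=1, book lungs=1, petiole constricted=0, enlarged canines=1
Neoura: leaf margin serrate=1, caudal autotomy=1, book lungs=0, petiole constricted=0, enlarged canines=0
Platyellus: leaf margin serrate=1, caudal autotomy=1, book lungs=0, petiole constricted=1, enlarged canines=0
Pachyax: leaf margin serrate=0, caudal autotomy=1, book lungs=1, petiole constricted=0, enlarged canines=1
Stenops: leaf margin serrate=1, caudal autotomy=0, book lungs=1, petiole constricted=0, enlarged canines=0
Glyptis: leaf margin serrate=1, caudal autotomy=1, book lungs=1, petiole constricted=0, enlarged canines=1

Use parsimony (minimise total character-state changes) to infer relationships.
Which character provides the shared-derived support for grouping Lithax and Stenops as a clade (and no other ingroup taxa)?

caudal autotomy

Character polarity is set by the outgroup: the derived state is whichever differs from the outgroup's state, so for leaf margin serrate, caudal autotomy, petiole constricted the derived state is '0', and for the remaining characters it is '1'.
leaf margin serrate: derived state '0' in Cyanura and Pachyax only — synapomorphy for {Cyanura, Pachyax}.
Only Lithax and Stenops show the derived state '0' for caudal autotomy, supporting them as a clade.
book lungs (derived state '1') is shared by Cyanura, Glyptis, Lithax, Pachyax, and Stenops — a synapomorphy uniting that clade.
petiole constricted (derived state '0') is shared by all ingroup taxa — unites the whole ingroup.
enlarged canines: derived state '1' in Cyanura, Glyptis, and Pachyax only — synapomorphy for {Cyanura, Glyptis, Pachyax}.
Most parsimonious ingroup topology: (((Glyptis,(Cyanura,Pachyax)),(Stenops,Lithax)),Neoura).
The clade {Lithax, Stenops} is supported by caudal autotomy: its derived state '0' occurs in exactly those taxa and in no other taxon (including the outgroup).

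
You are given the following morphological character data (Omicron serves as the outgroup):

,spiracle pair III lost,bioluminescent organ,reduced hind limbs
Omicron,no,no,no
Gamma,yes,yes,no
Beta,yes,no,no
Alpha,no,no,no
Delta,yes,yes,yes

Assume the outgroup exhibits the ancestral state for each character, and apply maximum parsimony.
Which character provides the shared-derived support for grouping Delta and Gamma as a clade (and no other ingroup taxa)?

bioluminescent organ

The outgroup has state 'no' for every character, so 'yes' is the derived state throughout.
Only Beta, Delta, and Gamma show the derived state 'yes' for spiracle pair III lost, supporting them as a clade.
Only Delta and Gamma show the derived state 'yes' for bioluminescent organ, supporting them as a clade.
reduced hind limbs: derived state 'yes' in Delta only — an autapomorphy, so it tells us nothing about relationships among taxa.
Most parsimonious ingroup topology: (((Gamma,Delta),Beta),Alpha).
The clade {Delta, Gamma} is supported by bioluminescent organ: its derived state 'yes' occurs in exactly those taxa and in no other taxon (including the outgroup).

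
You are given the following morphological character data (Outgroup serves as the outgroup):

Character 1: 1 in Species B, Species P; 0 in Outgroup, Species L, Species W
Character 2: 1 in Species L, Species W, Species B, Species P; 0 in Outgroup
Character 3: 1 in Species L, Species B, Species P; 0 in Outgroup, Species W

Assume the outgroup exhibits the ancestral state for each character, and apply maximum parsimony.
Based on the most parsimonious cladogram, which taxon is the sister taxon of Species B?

The outgroup has state '0' for every character, so '1' is the derived state throughout.
Character 1 (derived state '1') is shared by Species B and Species P — a synapomorphy uniting that clade.
Character 2 (derived state '1') is shared by all ingroup taxa — unites the whole ingroup.
Character 3: derived state '1' in Species B, Species L, and Species P only — synapomorphy for {Species B, Species L, Species P}.
Most parsimonious ingroup topology: ((Species L,(Species B,Species P)),Species W).
Species B and Species P form a cherry on this tree, so they are sister taxa.

Species P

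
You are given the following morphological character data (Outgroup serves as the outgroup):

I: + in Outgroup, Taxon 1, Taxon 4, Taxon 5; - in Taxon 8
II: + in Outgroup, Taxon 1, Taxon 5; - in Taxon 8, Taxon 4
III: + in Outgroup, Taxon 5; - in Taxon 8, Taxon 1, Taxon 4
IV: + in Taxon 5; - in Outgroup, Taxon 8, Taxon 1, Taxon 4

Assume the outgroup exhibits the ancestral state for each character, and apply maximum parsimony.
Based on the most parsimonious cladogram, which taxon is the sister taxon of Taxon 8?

Taxon 4

Character polarity is set by the outgroup: the derived state is whichever differs from the outgroup's state, so for I, II, III the derived state is '-', and for the remaining characters it is '+'.
I: derived state '-' in Taxon 8 only — an autapomorphy, so it tells us nothing about relationships among taxa.
Only Taxon 4 and Taxon 8 show the derived state '-' for II, supporting them as a clade.
III: derived state '-' in Taxon 1, Taxon 4, and Taxon 8 only — synapomorphy for {Taxon 1, Taxon 4, Taxon 8}.
IV (derived state '+') is unique to Taxon 5 (autapomorphy; uninformative for grouping).
Most parsimonious ingroup topology: (((Taxon 8,Taxon 4),Taxon 1),Taxon 5).
Taxon 8 and Taxon 4 form a cherry on this tree, so they are sister taxa.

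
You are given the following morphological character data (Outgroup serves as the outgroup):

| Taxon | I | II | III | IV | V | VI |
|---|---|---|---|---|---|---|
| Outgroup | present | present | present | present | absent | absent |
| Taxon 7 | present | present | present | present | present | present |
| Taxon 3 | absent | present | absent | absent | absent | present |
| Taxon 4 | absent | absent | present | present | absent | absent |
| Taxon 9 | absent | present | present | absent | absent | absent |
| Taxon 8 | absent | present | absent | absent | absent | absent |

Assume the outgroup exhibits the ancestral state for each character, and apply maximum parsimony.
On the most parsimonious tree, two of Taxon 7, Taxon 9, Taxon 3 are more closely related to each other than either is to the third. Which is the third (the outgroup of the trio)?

Taxon 7

Character polarity is set by the outgroup: the derived state is whichever differs from the outgroup's state, so for I, II, III, IV the derived state is 'absent', and for the remaining characters it is 'present'.
Only Taxon 3, Taxon 4, Taxon 8, and Taxon 9 show the derived state 'absent' for I, supporting them as a clade.
II (derived state 'absent') is unique to Taxon 4 (autapomorphy; uninformative for grouping).
III: derived state 'absent' in Taxon 3 and Taxon 8 only — synapomorphy for {Taxon 3, Taxon 8}.
IV: derived state 'absent' in Taxon 3, Taxon 8, and Taxon 9 only — synapomorphy for {Taxon 3, Taxon 8, Taxon 9}.
V (derived state 'present') is unique to Taxon 7 (autapomorphy; uninformative for grouping).
VI (state 'present') occurs in Taxon 3 and Taxon 7 but conflicts with the nesting implied by the other characters — most parsimoniously interpreted as homoplasy.
Most parsimonious ingroup topology: (Taxon 7,(((Taxon 3,Taxon 8),Taxon 9),Taxon 4)).
Taxon 9 and Taxon 3 share a more recent common ancestor with each other than either does with Taxon 7, so Taxon 7 is the least closely related of the three.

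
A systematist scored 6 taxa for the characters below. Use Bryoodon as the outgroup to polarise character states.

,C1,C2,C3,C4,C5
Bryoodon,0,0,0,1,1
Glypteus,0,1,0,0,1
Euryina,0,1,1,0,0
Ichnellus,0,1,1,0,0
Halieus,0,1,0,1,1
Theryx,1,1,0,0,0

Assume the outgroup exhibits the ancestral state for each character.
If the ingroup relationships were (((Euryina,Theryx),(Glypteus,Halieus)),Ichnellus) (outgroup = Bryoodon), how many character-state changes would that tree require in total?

8

Map each character onto (((Euryina,Theryx),(Glypteus,Halieus)),Ichnellus) (rooted by Bryoodon) and count the minimum state changes it requires (Fitch parsimony):
C1: 1; C2: 1; C3: 2; C4: 2; C5: 2.
Total tree length = 8.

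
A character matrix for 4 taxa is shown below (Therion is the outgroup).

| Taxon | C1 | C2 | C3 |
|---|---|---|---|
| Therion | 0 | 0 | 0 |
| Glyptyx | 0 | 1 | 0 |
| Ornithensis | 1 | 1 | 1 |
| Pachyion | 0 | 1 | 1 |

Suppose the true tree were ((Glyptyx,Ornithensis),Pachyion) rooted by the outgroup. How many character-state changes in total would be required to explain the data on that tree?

Map each character onto ((Glyptyx,Ornithensis),Pachyion) (rooted by Therion) and count the minimum state changes it requires (Fitch parsimony):
C1: 1; C2: 1; C3: 2.
Total tree length = 4.

4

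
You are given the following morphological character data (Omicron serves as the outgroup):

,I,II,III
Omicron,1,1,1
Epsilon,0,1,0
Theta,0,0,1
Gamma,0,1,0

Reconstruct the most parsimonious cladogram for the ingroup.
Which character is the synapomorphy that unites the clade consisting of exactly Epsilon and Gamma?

III

The outgroup has state '1' for every character, so '0' is the derived state throughout.
I (derived state '0') is shared by all ingroup taxa — unites the whole ingroup.
II (derived state '0') is unique to Theta (autapomorphy; uninformative for grouping).
Only Epsilon and Gamma show the derived state '0' for III, supporting them as a clade.
Most parsimonious ingroup topology: ((Epsilon,Gamma),Theta).
The clade {Epsilon, Gamma} is supported by III: its derived state '0' occurs in exactly those taxa and in no other taxon (including the outgroup).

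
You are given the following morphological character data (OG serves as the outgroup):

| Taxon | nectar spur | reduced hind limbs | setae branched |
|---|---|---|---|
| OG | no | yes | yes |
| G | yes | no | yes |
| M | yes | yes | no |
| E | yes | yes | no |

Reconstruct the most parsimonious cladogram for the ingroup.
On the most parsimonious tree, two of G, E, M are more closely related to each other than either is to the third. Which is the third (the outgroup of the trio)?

G

Character polarity is set by the outgroup: the derived state is whichever differs from the outgroup's state, so for reduced hind limbs, setae branched the derived state is 'no', and for the remaining characters it is 'yes'.
All ingroup taxa share the derived state 'yes' for nectar spur; it defines the ingroup but does not resolve relationships within it.
reduced hind limbs (derived state 'no') is unique to G (autapomorphy; uninformative for grouping).
setae branched: derived state 'no' in E and M only — synapomorphy for {E, M}.
Most parsimonious ingroup topology: (G,(M,E)).
E and M share a more recent common ancestor with each other than either does with G, so G is the least closely related of the three.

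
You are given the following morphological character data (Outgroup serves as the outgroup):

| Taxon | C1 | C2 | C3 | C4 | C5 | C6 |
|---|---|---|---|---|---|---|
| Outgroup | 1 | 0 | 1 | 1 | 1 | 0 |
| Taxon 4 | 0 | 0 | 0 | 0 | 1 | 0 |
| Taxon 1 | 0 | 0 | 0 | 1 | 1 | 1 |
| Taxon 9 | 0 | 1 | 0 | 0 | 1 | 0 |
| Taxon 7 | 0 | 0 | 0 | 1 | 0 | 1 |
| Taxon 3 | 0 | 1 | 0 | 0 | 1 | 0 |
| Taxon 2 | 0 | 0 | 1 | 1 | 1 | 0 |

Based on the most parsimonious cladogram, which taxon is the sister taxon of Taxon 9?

Taxon 3

Character polarity is set by the outgroup: the derived state is whichever differs from the outgroup's state, so for C1, C3, C4, C5 the derived state is '0', and for the remaining characters it is '1'.
All ingroup taxa share the derived state '0' for C1; it defines the ingroup but does not resolve relationships within it.
C2 (derived state '1') is shared by Taxon 3 and Taxon 9 — a synapomorphy uniting that clade.
C3: derived state '0' in Taxon 1, Taxon 3, Taxon 4, Taxon 7, and Taxon 9 only — synapomorphy for {Taxon 1, Taxon 3, Taxon 4, Taxon 7, Taxon 9}.
C4: derived state '0' in Taxon 3, Taxon 4, and Taxon 9 only — synapomorphy for {Taxon 3, Taxon 4, Taxon 9}.
C5 (derived state '0') is unique to Taxon 7 (autapomorphy; uninformative for grouping).
Only Taxon 1 and Taxon 7 show the derived state '1' for C6, supporting them as a clade.
Most parsimonious ingroup topology: (((Taxon 4,(Taxon 9,Taxon 3)),(Taxon 1,Taxon 7)),Taxon 2).
Taxon 9 and Taxon 3 form a cherry on this tree, so they are sister taxa.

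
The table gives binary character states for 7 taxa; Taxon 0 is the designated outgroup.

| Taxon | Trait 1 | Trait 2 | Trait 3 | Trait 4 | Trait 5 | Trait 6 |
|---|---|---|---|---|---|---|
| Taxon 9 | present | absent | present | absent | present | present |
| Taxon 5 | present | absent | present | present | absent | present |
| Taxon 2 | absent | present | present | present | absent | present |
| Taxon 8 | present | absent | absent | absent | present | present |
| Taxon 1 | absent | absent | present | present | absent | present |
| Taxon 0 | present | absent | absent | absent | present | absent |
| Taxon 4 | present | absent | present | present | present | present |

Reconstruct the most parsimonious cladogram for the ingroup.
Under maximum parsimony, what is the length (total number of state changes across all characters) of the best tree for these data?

Character polarity is set by the outgroup: the derived state is whichever differs from the outgroup's state, so for Trait 1, Trait 5 the derived state is 'absent', and for the remaining characters it is 'present'.
Trait 1 (derived state 'absent') is shared by Taxon 1 and Taxon 2 — a synapomorphy uniting that clade.
Trait 2 (derived state 'present') is unique to Taxon 2 (autapomorphy; uninformative for grouping).
Trait 3: derived state 'present' in Taxon 1, Taxon 2, Taxon 4, Taxon 5, and Taxon 9 only — synapomorphy for {Taxon 1, Taxon 2, Taxon 4, Taxon 5, Taxon 9}.
Trait 4: derived state 'present' in Taxon 1, Taxon 2, Taxon 4, and Taxon 5 only — synapomorphy for {Taxon 1, Taxon 2, Taxon 4, Taxon 5}.
Only Taxon 1, Taxon 2, and Taxon 5 show the derived state 'absent' for Trait 5, supporting them as a clade.
All ingroup taxa share the derived state 'present' for Trait 6; it defines the ingroup but does not resolve relationships within it.
Most parsimonious ingroup topology: (((((Taxon 1,Taxon 2),Taxon 5),Taxon 4),Taxon 9),Taxon 8).
Changes per character on this tree: Trait 1: 1; Trait 2: 1; Trait 3: 1; Trait 4: 1; Trait 5: 1; Trait 6: 1.
Total = 6.

6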